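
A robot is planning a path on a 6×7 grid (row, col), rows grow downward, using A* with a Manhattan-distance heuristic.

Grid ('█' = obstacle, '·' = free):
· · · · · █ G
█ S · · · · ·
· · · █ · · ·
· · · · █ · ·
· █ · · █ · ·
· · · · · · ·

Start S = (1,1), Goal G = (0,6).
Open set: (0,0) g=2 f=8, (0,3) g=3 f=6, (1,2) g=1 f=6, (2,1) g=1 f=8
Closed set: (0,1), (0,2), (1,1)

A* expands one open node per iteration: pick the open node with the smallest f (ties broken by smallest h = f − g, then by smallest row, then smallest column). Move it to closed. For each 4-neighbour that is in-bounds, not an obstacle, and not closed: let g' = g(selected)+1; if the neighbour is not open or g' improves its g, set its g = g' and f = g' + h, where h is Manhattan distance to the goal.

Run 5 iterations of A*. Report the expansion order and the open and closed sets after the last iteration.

step 1: expand (0,3) (f=6, h=3) → closed; open now [(0,0) g=2 f=8, (0,4) g=4 f=6, (1,2) g=1 f=6, (1,3) g=4 f=8, (2,1) g=1 f=8]
step 2: expand (0,4) (f=6, h=2) → closed; open now [(0,0) g=2 f=8, (1,2) g=1 f=6, (1,3) g=4 f=8, (1,4) g=5 f=8, (2,1) g=1 f=8]
step 3: expand (1,2) (f=6, h=5) → closed; open now [(0,0) g=2 f=8, (1,3) g=2 f=6, (1,4) g=5 f=8, (2,1) g=1 f=8, (2,2) g=2 f=8]
step 4: expand (1,3) (f=6, h=4) → closed; open now [(0,0) g=2 f=8, (1,4) g=3 f=6, (2,1) g=1 f=8, (2,2) g=2 f=8]
step 5: expand (1,4) (f=6, h=3) → closed; open now [(0,0) g=2 f=8, (1,5) g=4 f=6, (2,1) g=1 f=8, (2,2) g=2 f=8, (2,4) g=4 f=8]

order=[(0,3) → (0,4) → (1,2) → (1,3) → (1,4)]; open=[(0,0) g=2 f=8, (1,5) g=4 f=6, (2,1) g=1 f=8, (2,2) g=2 f=8, (2,4) g=4 f=8]; closed=[(0,1), (0,2), (0,3), (0,4), (1,1), (1,2), (1,3), (1,4)]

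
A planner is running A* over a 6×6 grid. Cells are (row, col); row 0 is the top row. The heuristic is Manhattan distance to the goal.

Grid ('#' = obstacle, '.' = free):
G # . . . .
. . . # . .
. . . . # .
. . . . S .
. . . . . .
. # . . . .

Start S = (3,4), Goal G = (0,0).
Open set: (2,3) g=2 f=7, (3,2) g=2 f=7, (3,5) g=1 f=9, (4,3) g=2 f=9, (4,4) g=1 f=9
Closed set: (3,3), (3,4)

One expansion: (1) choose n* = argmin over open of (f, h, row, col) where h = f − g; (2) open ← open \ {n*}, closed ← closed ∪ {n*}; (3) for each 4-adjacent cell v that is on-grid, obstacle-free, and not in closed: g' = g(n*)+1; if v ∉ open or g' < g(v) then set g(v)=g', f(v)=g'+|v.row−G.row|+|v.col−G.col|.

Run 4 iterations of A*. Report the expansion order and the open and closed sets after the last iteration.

step 1: expand (2,3) (f=7, h=5) → closed; open now [(2,2) g=3 f=7, (3,2) g=2 f=7, (3,5) g=1 f=9, (4,3) g=2 f=9, (4,4) g=1 f=9]
step 2: expand (2,2) (f=7, h=4) → closed; open now [(1,2) g=4 f=7, (2,1) g=4 f=7, (3,2) g=2 f=7, (3,5) g=1 f=9, (4,3) g=2 f=9, (4,4) g=1 f=9]
step 3: expand (1,2) (f=7, h=3) → closed; open now [(0,2) g=5 f=7, (1,1) g=5 f=7, (2,1) g=4 f=7, (3,2) g=2 f=7, (3,5) g=1 f=9, (4,3) g=2 f=9, (4,4) g=1 f=9]
step 4: expand (0,2) (f=7, h=2) → closed; open now [(0,3) g=6 f=9, (1,1) g=5 f=7, (2,1) g=4 f=7, (3,2) g=2 f=7, (3,5) g=1 f=9, (4,3) g=2 f=9, (4,4) g=1 f=9]

order=[(2,3) → (2,2) → (1,2) → (0,2)]; open=[(0,3) g=6 f=9, (1,1) g=5 f=7, (2,1) g=4 f=7, (3,2) g=2 f=7, (3,5) g=1 f=9, (4,3) g=2 f=9, (4,4) g=1 f=9]; closed=[(0,2), (1,2), (2,2), (2,3), (3,3), (3,4)]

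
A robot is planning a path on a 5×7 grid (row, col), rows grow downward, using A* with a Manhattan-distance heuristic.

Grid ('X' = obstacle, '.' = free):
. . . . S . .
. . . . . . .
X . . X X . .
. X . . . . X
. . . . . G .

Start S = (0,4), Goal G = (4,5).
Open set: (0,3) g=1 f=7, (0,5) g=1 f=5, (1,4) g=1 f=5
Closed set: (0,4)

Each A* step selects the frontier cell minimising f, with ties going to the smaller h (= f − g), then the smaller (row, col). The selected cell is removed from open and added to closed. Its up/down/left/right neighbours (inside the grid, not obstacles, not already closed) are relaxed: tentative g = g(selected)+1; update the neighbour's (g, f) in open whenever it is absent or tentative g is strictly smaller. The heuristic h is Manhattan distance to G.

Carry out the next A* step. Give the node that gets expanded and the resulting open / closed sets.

expanded=(0,5); open=[(0,3) g=1 f=7, (0,6) g=2 f=7, (1,4) g=1 f=5, (1,5) g=2 f=5]; closed=[(0,4), (0,5)]

step 1: expand (0,5) (f=5, h=4) → closed; open now [(0,3) g=1 f=7, (0,6) g=2 f=7, (1,4) g=1 f=5, (1,5) g=2 f=5]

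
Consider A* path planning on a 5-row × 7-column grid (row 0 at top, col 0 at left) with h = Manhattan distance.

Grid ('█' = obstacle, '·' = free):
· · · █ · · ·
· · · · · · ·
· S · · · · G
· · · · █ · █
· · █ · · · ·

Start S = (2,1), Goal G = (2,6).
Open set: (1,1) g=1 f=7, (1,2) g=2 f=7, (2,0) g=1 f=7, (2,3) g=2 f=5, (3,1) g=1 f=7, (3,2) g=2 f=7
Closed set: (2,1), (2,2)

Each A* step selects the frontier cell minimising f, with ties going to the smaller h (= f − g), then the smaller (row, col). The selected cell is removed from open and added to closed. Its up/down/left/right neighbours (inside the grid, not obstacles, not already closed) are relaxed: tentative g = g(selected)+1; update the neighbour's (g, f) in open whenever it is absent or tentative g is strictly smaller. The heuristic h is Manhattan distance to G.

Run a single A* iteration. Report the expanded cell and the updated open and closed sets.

expanded=(2,3); open=[(1,1) g=1 f=7, (1,2) g=2 f=7, (1,3) g=3 f=7, (2,0) g=1 f=7, (2,4) g=3 f=5, (3,1) g=1 f=7, (3,2) g=2 f=7, (3,3) g=3 f=7]; closed=[(2,1), (2,2), (2,3)]

step 1: expand (2,3) (f=5, h=3) → closed; open now [(1,1) g=1 f=7, (1,2) g=2 f=7, (1,3) g=3 f=7, (2,0) g=1 f=7, (2,4) g=3 f=5, (3,1) g=1 f=7, (3,2) g=2 f=7, (3,3) g=3 f=7]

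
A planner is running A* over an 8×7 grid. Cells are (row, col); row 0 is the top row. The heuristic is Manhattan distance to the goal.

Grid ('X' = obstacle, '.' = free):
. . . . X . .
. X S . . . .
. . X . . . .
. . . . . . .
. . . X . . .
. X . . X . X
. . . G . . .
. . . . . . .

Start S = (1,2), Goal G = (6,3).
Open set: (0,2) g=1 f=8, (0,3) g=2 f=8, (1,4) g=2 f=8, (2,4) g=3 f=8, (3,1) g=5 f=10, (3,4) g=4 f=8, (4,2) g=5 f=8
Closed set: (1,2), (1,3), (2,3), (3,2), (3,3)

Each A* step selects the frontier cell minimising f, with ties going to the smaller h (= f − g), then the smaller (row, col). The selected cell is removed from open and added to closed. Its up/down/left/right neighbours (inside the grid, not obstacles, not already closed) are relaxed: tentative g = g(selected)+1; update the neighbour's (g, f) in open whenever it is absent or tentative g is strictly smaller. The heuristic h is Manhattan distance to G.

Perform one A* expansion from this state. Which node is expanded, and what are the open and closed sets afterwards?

step 1: expand (4,2) (f=8, h=3) → closed; open now [(0,2) g=1 f=8, (0,3) g=2 f=8, (1,4) g=2 f=8, (2,4) g=3 f=8, (3,1) g=5 f=10, (3,4) g=4 f=8, (4,1) g=6 f=10, (5,2) g=6 f=8]

expanded=(4,2); open=[(0,2) g=1 f=8, (0,3) g=2 f=8, (1,4) g=2 f=8, (2,4) g=3 f=8, (3,1) g=5 f=10, (3,4) g=4 f=8, (4,1) g=6 f=10, (5,2) g=6 f=8]; closed=[(1,2), (1,3), (2,3), (3,2), (3,3), (4,2)]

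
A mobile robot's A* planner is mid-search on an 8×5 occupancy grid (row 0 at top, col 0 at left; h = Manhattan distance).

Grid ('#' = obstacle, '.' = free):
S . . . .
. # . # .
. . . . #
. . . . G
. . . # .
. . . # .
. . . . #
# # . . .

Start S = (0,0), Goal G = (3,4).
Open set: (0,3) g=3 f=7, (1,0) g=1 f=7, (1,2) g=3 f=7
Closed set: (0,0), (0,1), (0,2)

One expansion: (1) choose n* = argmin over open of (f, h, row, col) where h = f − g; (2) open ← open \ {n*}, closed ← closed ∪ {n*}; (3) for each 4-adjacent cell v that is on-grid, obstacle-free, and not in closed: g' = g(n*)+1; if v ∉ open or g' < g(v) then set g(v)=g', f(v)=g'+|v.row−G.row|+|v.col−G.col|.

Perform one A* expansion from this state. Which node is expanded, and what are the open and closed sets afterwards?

expanded=(0,3); open=[(0,4) g=4 f=7, (1,0) g=1 f=7, (1,2) g=3 f=7]; closed=[(0,0), (0,1), (0,2), (0,3)]

step 1: expand (0,3) (f=7, h=4) → closed; open now [(0,4) g=4 f=7, (1,0) g=1 f=7, (1,2) g=3 f=7]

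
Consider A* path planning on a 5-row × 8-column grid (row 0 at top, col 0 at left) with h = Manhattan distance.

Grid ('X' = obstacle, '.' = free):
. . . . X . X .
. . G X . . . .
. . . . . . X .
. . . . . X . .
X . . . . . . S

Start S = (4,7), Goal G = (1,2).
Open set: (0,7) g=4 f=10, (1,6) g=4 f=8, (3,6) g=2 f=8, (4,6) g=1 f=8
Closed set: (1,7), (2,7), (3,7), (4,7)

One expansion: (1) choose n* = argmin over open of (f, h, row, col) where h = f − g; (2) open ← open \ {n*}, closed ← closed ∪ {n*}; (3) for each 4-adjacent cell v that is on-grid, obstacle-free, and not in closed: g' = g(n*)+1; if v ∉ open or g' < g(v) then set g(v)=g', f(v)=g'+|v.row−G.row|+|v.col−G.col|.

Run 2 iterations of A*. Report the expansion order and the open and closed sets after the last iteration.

order=[(1,6) → (1,5)]; open=[(0,5) g=6 f=10, (0,7) g=4 f=10, (1,4) g=6 f=8, (2,5) g=6 f=10, (3,6) g=2 f=8, (4,6) g=1 f=8]; closed=[(1,5), (1,6), (1,7), (2,7), (3,7), (4,7)]

step 1: expand (1,6) (f=8, h=4) → closed; open now [(0,7) g=4 f=10, (1,5) g=5 f=8, (3,6) g=2 f=8, (4,6) g=1 f=8]
step 2: expand (1,5) (f=8, h=3) → closed; open now [(0,5) g=6 f=10, (0,7) g=4 f=10, (1,4) g=6 f=8, (2,5) g=6 f=10, (3,6) g=2 f=8, (4,6) g=1 f=8]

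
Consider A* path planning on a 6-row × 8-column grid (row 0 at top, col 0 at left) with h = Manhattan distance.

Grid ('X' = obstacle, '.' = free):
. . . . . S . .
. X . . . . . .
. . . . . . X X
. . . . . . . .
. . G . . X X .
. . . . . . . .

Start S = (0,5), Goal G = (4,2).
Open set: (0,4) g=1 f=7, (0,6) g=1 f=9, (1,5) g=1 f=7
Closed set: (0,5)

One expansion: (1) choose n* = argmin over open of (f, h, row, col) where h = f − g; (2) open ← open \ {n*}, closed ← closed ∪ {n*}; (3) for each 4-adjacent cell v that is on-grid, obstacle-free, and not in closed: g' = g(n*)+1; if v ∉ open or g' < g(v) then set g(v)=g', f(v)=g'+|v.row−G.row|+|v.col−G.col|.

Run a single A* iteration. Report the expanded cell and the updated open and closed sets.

expanded=(0,4); open=[(0,3) g=2 f=7, (0,6) g=1 f=9, (1,4) g=2 f=7, (1,5) g=1 f=7]; closed=[(0,4), (0,5)]

step 1: expand (0,4) (f=7, h=6) → closed; open now [(0,3) g=2 f=7, (0,6) g=1 f=9, (1,4) g=2 f=7, (1,5) g=1 f=7]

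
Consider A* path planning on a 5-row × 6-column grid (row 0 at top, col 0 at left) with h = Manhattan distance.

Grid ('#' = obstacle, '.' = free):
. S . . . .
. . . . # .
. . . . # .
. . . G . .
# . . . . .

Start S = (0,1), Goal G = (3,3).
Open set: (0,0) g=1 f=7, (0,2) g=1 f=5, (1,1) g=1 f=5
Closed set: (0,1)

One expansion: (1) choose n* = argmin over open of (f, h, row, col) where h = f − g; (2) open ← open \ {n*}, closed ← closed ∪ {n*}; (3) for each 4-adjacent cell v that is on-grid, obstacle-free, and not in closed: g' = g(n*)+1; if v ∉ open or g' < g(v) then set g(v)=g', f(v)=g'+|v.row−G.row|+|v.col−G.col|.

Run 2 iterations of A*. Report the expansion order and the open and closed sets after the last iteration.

order=[(0,2) → (0,3)]; open=[(0,0) g=1 f=7, (0,4) g=3 f=7, (1,1) g=1 f=5, (1,2) g=2 f=5, (1,3) g=3 f=5]; closed=[(0,1), (0,2), (0,3)]

step 1: expand (0,2) (f=5, h=4) → closed; open now [(0,0) g=1 f=7, (0,3) g=2 f=5, (1,1) g=1 f=5, (1,2) g=2 f=5]
step 2: expand (0,3) (f=5, h=3) → closed; open now [(0,0) g=1 f=7, (0,4) g=3 f=7, (1,1) g=1 f=5, (1,2) g=2 f=5, (1,3) g=3 f=5]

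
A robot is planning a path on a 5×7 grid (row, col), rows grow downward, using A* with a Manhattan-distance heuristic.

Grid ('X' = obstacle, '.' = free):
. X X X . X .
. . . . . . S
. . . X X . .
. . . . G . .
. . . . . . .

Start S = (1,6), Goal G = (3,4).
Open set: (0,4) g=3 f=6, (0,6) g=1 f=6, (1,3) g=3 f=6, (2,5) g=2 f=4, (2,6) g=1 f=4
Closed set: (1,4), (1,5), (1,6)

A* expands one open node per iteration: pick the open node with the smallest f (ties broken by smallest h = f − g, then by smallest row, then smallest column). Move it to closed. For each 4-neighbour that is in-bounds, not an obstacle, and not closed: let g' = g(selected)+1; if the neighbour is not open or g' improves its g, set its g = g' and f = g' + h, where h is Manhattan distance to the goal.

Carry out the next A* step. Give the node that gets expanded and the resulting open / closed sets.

step 1: expand (2,5) (f=4, h=2) → closed; open now [(0,4) g=3 f=6, (0,6) g=1 f=6, (1,3) g=3 f=6, (2,6) g=1 f=4, (3,5) g=3 f=4]

expanded=(2,5); open=[(0,4) g=3 f=6, (0,6) g=1 f=6, (1,3) g=3 f=6, (2,6) g=1 f=4, (3,5) g=3 f=4]; closed=[(1,4), (1,5), (1,6), (2,5)]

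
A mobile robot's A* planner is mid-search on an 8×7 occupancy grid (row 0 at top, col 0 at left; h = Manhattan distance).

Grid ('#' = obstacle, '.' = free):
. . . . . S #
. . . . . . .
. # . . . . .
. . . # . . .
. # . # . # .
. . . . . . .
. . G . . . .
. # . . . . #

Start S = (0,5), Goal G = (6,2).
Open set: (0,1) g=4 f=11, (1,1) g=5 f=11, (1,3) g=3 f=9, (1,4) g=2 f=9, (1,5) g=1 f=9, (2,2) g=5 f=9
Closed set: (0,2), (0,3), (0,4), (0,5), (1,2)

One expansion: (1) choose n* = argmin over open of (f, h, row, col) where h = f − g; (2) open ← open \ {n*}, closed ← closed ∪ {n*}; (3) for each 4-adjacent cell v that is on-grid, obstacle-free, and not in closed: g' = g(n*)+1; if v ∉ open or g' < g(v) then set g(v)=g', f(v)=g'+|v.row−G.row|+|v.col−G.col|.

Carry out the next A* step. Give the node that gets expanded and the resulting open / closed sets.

expanded=(2,2); open=[(0,1) g=4 f=11, (1,1) g=5 f=11, (1,3) g=3 f=9, (1,4) g=2 f=9, (1,5) g=1 f=9, (2,3) g=6 f=11, (3,2) g=6 f=9]; closed=[(0,2), (0,3), (0,4), (0,5), (1,2), (2,2)]

step 1: expand (2,2) (f=9, h=4) → closed; open now [(0,1) g=4 f=11, (1,1) g=5 f=11, (1,3) g=3 f=9, (1,4) g=2 f=9, (1,5) g=1 f=9, (2,3) g=6 f=11, (3,2) g=6 f=9]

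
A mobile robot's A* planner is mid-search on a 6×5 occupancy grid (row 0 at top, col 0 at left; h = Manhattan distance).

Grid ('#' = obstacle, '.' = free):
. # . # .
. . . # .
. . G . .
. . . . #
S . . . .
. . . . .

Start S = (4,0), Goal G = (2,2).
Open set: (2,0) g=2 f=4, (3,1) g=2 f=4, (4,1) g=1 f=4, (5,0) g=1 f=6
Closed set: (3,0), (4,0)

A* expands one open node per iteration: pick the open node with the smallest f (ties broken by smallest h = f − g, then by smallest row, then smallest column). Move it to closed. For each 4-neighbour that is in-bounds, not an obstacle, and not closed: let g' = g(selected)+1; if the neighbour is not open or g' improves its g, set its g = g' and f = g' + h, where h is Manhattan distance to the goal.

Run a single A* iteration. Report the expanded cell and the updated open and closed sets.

step 1: expand (2,0) (f=4, h=2) → closed; open now [(1,0) g=3 f=6, (2,1) g=3 f=4, (3,1) g=2 f=4, (4,1) g=1 f=4, (5,0) g=1 f=6]

expanded=(2,0); open=[(1,0) g=3 f=6, (2,1) g=3 f=4, (3,1) g=2 f=4, (4,1) g=1 f=4, (5,0) g=1 f=6]; closed=[(2,0), (3,0), (4,0)]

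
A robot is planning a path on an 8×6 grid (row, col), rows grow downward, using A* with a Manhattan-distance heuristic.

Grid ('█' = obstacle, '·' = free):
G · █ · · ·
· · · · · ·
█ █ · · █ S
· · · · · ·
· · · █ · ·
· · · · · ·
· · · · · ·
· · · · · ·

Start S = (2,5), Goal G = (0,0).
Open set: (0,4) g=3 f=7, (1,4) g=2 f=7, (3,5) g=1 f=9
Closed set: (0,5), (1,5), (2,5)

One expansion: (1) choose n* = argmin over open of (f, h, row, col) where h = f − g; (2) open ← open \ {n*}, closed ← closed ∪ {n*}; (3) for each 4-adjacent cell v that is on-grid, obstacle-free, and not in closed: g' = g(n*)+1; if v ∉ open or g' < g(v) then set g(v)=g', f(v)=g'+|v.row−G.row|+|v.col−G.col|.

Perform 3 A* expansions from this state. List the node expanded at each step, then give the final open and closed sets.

step 1: expand (0,4) (f=7, h=4) → closed; open now [(0,3) g=4 f=7, (1,4) g=2 f=7, (3,5) g=1 f=9]
step 2: expand (0,3) (f=7, h=3) → closed; open now [(1,3) g=5 f=9, (1,4) g=2 f=7, (3,5) g=1 f=9]
step 3: expand (1,4) (f=7, h=5) → closed; open now [(1,3) g=3 f=7, (3,5) g=1 f=9]

order=[(0,4) → (0,3) → (1,4)]; open=[(1,3) g=3 f=7, (3,5) g=1 f=9]; closed=[(0,3), (0,4), (0,5), (1,4), (1,5), (2,5)]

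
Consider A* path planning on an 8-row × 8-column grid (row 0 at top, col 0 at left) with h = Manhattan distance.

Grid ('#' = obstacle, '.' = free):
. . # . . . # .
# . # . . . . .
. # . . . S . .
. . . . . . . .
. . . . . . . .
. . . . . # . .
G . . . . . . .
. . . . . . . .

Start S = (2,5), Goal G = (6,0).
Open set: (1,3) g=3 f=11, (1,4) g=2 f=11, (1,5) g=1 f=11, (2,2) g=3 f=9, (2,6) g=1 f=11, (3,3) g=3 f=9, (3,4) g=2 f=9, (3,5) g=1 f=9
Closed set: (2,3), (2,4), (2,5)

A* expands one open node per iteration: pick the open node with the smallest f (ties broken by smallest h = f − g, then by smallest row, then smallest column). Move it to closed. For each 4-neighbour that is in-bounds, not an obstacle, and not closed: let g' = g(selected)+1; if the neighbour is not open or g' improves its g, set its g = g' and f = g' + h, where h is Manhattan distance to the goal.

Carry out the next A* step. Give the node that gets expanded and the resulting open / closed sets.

step 1: expand (2,2) (f=9, h=6) → closed; open now [(1,3) g=3 f=11, (1,4) g=2 f=11, (1,5) g=1 f=11, (2,6) g=1 f=11, (3,2) g=4 f=9, (3,3) g=3 f=9, (3,4) g=2 f=9, (3,5) g=1 f=9]

expanded=(2,2); open=[(1,3) g=3 f=11, (1,4) g=2 f=11, (1,5) g=1 f=11, (2,6) g=1 f=11, (3,2) g=4 f=9, (3,3) g=3 f=9, (3,4) g=2 f=9, (3,5) g=1 f=9]; closed=[(2,2), (2,3), (2,4), (2,5)]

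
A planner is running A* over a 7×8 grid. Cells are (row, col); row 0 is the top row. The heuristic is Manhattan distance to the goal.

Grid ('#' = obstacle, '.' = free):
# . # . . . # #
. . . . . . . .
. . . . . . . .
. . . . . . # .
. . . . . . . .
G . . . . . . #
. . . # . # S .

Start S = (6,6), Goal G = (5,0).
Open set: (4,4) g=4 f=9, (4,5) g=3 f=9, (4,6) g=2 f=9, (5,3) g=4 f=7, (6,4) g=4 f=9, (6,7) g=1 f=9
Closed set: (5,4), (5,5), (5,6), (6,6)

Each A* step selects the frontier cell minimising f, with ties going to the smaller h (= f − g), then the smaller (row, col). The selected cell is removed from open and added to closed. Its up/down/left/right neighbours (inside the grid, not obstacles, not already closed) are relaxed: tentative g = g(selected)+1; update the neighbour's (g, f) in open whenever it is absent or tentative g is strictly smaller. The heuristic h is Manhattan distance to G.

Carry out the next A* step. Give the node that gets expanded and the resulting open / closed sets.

expanded=(5,3); open=[(4,3) g=5 f=9, (4,4) g=4 f=9, (4,5) g=3 f=9, (4,6) g=2 f=9, (5,2) g=5 f=7, (6,4) g=4 f=9, (6,7) g=1 f=9]; closed=[(5,3), (5,4), (5,5), (5,6), (6,6)]

step 1: expand (5,3) (f=7, h=3) → closed; open now [(4,3) g=5 f=9, (4,4) g=4 f=9, (4,5) g=3 f=9, (4,6) g=2 f=9, (5,2) g=5 f=7, (6,4) g=4 f=9, (6,7) g=1 f=9]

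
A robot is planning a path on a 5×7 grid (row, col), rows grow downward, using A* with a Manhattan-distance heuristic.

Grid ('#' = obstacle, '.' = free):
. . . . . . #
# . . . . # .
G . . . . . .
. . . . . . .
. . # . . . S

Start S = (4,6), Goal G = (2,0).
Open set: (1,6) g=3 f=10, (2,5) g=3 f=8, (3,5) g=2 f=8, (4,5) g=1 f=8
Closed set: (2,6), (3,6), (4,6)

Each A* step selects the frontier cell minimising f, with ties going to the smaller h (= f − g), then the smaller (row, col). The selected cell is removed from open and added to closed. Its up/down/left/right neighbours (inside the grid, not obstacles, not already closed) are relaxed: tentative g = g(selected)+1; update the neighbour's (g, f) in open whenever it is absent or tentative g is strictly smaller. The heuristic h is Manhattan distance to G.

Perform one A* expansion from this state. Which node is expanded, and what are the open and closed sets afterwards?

expanded=(2,5); open=[(1,6) g=3 f=10, (2,4) g=4 f=8, (3,5) g=2 f=8, (4,5) g=1 f=8]; closed=[(2,5), (2,6), (3,6), (4,6)]

step 1: expand (2,5) (f=8, h=5) → closed; open now [(1,6) g=3 f=10, (2,4) g=4 f=8, (3,5) g=2 f=8, (4,5) g=1 f=8]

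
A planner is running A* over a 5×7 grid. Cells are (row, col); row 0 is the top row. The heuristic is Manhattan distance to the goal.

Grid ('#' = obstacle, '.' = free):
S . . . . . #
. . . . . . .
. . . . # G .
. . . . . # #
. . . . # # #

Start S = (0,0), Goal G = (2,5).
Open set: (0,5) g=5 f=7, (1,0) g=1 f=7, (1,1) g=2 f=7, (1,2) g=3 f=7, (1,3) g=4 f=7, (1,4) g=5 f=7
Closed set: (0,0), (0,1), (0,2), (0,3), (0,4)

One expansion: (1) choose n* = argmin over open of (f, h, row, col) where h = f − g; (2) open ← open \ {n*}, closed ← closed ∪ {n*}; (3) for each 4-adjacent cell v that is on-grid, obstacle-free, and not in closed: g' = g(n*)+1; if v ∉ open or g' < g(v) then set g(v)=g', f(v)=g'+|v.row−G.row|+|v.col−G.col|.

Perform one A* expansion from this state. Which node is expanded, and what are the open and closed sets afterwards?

expanded=(0,5); open=[(1,0) g=1 f=7, (1,1) g=2 f=7, (1,2) g=3 f=7, (1,3) g=4 f=7, (1,4) g=5 f=7, (1,5) g=6 f=7]; closed=[(0,0), (0,1), (0,2), (0,3), (0,4), (0,5)]

step 1: expand (0,5) (f=7, h=2) → closed; open now [(1,0) g=1 f=7, (1,1) g=2 f=7, (1,2) g=3 f=7, (1,3) g=4 f=7, (1,4) g=5 f=7, (1,5) g=6 f=7]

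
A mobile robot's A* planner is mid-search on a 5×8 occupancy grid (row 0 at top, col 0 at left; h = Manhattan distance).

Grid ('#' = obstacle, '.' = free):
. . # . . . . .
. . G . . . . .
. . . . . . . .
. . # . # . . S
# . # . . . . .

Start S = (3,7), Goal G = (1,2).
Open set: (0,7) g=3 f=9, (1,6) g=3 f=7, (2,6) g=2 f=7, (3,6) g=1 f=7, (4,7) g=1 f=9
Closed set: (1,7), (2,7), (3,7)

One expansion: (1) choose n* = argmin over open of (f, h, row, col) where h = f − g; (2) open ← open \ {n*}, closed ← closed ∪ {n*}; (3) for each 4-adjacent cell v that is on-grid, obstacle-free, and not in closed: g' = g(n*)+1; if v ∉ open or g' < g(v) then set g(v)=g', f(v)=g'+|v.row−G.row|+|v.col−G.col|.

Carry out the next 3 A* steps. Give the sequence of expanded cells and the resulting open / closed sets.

step 1: expand (1,6) (f=7, h=4) → closed; open now [(0,6) g=4 f=9, (0,7) g=3 f=9, (1,5) g=4 f=7, (2,6) g=2 f=7, (3,6) g=1 f=7, (4,7) g=1 f=9]
step 2: expand (1,5) (f=7, h=3) → closed; open now [(0,5) g=5 f=9, (0,6) g=4 f=9, (0,7) g=3 f=9, (1,4) g=5 f=7, (2,5) g=5 f=9, (2,6) g=2 f=7, (3,6) g=1 f=7, (4,7) g=1 f=9]
step 3: expand (1,4) (f=7, h=2) → closed; open now [(0,4) g=6 f=9, (0,5) g=5 f=9, (0,6) g=4 f=9, (0,7) g=3 f=9, (1,3) g=6 f=7, (2,4) g=6 f=9, (2,5) g=5 f=9, (2,6) g=2 f=7, (3,6) g=1 f=7, (4,7) g=1 f=9]

order=[(1,6) → (1,5) → (1,4)]; open=[(0,4) g=6 f=9, (0,5) g=5 f=9, (0,6) g=4 f=9, (0,7) g=3 f=9, (1,3) g=6 f=7, (2,4) g=6 f=9, (2,5) g=5 f=9, (2,6) g=2 f=7, (3,6) g=1 f=7, (4,7) g=1 f=9]; closed=[(1,4), (1,5), (1,6), (1,7), (2,7), (3,7)]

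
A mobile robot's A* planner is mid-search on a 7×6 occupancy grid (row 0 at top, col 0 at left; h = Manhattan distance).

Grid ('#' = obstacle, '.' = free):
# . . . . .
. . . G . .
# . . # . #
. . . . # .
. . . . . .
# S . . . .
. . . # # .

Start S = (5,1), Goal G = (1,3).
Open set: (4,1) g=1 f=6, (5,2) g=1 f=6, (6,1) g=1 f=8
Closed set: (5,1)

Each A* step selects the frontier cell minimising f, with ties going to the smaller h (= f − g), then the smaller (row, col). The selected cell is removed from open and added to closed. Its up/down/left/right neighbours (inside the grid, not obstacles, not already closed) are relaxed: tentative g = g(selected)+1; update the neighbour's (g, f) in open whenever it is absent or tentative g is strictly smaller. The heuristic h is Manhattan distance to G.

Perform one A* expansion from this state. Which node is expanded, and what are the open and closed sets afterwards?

step 1: expand (4,1) (f=6, h=5) → closed; open now [(3,1) g=2 f=6, (4,0) g=2 f=8, (4,2) g=2 f=6, (5,2) g=1 f=6, (6,1) g=1 f=8]

expanded=(4,1); open=[(3,1) g=2 f=6, (4,0) g=2 f=8, (4,2) g=2 f=6, (5,2) g=1 f=6, (6,1) g=1 f=8]; closed=[(4,1), (5,1)]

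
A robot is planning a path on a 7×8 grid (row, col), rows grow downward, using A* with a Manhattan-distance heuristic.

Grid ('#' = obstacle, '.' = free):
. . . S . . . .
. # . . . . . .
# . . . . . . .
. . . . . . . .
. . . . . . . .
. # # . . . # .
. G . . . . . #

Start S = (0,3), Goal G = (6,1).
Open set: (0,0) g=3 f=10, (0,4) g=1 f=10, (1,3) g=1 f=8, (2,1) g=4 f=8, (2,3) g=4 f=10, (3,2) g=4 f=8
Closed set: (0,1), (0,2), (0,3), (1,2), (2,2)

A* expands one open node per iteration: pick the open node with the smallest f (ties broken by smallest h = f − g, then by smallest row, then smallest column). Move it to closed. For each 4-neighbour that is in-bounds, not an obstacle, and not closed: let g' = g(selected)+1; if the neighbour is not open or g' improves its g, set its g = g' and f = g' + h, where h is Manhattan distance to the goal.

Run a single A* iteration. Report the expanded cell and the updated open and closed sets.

expanded=(2,1); open=[(0,0) g=3 f=10, (0,4) g=1 f=10, (1,3) g=1 f=8, (2,3) g=4 f=10, (3,1) g=5 f=8, (3,2) g=4 f=8]; closed=[(0,1), (0,2), (0,3), (1,2), (2,1), (2,2)]

step 1: expand (2,1) (f=8, h=4) → closed; open now [(0,0) g=3 f=10, (0,4) g=1 f=10, (1,3) g=1 f=8, (2,3) g=4 f=10, (3,1) g=5 f=8, (3,2) g=4 f=8]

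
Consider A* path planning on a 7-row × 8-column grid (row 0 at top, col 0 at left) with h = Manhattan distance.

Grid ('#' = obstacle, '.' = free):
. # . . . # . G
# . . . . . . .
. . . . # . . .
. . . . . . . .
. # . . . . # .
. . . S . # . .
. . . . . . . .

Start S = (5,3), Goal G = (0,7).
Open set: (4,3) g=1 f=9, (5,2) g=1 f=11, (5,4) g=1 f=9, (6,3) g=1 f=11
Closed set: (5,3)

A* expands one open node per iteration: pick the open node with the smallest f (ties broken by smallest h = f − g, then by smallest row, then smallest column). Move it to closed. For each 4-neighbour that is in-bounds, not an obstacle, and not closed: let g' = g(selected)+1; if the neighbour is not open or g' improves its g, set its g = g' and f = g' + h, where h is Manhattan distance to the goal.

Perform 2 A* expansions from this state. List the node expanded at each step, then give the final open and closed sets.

order=[(4,3) → (3,3)]; open=[(2,3) g=3 f=9, (3,2) g=3 f=11, (3,4) g=3 f=9, (4,2) g=2 f=11, (4,4) g=2 f=9, (5,2) g=1 f=11, (5,4) g=1 f=9, (6,3) g=1 f=11]; closed=[(3,3), (4,3), (5,3)]

step 1: expand (4,3) (f=9, h=8) → closed; open now [(3,3) g=2 f=9, (4,2) g=2 f=11, (4,4) g=2 f=9, (5,2) g=1 f=11, (5,4) g=1 f=9, (6,3) g=1 f=11]
step 2: expand (3,3) (f=9, h=7) → closed; open now [(2,3) g=3 f=9, (3,2) g=3 f=11, (3,4) g=3 f=9, (4,2) g=2 f=11, (4,4) g=2 f=9, (5,2) g=1 f=11, (5,4) g=1 f=9, (6,3) g=1 f=11]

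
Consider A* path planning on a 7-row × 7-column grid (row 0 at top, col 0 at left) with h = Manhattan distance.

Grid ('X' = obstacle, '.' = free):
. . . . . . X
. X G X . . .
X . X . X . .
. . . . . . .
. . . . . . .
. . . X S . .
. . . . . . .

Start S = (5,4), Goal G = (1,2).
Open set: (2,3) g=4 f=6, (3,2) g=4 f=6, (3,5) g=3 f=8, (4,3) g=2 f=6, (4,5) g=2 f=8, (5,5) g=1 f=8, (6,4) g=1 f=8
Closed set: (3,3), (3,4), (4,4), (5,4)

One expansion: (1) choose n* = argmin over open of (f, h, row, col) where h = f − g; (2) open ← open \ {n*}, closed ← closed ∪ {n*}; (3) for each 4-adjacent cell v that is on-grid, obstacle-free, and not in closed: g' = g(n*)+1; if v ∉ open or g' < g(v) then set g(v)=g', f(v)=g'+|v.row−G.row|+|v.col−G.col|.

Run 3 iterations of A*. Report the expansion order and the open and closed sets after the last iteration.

order=[(2,3) → (3,2) → (4,3)]; open=[(3,1) g=5 f=8, (3,5) g=3 f=8, (4,2) g=3 f=6, (4,5) g=2 f=8, (5,5) g=1 f=8, (6,4) g=1 f=8]; closed=[(2,3), (3,2), (3,3), (3,4), (4,3), (4,4), (5,4)]

step 1: expand (2,3) (f=6, h=2) → closed; open now [(3,2) g=4 f=6, (3,5) g=3 f=8, (4,3) g=2 f=6, (4,5) g=2 f=8, (5,5) g=1 f=8, (6,4) g=1 f=8]
step 2: expand (3,2) (f=6, h=2) → closed; open now [(3,1) g=5 f=8, (3,5) g=3 f=8, (4,2) g=5 f=8, (4,3) g=2 f=6, (4,5) g=2 f=8, (5,5) g=1 f=8, (6,4) g=1 f=8]
step 3: expand (4,3) (f=6, h=4) → closed; open now [(3,1) g=5 f=8, (3,5) g=3 f=8, (4,2) g=3 f=6, (4,5) g=2 f=8, (5,5) g=1 f=8, (6,4) g=1 f=8]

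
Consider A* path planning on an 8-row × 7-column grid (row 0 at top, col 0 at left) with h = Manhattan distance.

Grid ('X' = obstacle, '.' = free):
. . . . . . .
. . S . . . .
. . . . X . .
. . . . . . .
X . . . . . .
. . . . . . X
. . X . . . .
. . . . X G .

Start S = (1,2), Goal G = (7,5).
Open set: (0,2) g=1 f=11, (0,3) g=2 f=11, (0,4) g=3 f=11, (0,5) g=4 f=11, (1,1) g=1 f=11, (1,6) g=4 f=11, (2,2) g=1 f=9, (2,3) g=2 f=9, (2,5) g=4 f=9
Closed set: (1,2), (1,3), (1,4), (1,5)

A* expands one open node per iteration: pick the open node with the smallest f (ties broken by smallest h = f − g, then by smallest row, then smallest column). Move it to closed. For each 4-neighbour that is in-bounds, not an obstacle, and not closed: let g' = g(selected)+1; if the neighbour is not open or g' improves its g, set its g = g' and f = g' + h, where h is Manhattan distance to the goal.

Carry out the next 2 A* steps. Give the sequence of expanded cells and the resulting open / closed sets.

step 1: expand (2,5) (f=9, h=5) → closed; open now [(0,2) g=1 f=11, (0,3) g=2 f=11, (0,4) g=3 f=11, (0,5) g=4 f=11, (1,1) g=1 f=11, (1,6) g=4 f=11, (2,2) g=1 f=9, (2,3) g=2 f=9, (2,6) g=5 f=11, (3,5) g=5 f=9]
step 2: expand (3,5) (f=9, h=4) → closed; open now [(0,2) g=1 f=11, (0,3) g=2 f=11, (0,4) g=3 f=11, (0,5) g=4 f=11, (1,1) g=1 f=11, (1,6) g=4 f=11, (2,2) g=1 f=9, (2,3) g=2 f=9, (2,6) g=5 f=11, (3,4) g=6 f=11, (3,6) g=6 f=11, (4,5) g=6 f=9]

order=[(2,5) → (3,5)]; open=[(0,2) g=1 f=11, (0,3) g=2 f=11, (0,4) g=3 f=11, (0,5) g=4 f=11, (1,1) g=1 f=11, (1,6) g=4 f=11, (2,2) g=1 f=9, (2,3) g=2 f=9, (2,6) g=5 f=11, (3,4) g=6 f=11, (3,6) g=6 f=11, (4,5) g=6 f=9]; closed=[(1,2), (1,3), (1,4), (1,5), (2,5), (3,5)]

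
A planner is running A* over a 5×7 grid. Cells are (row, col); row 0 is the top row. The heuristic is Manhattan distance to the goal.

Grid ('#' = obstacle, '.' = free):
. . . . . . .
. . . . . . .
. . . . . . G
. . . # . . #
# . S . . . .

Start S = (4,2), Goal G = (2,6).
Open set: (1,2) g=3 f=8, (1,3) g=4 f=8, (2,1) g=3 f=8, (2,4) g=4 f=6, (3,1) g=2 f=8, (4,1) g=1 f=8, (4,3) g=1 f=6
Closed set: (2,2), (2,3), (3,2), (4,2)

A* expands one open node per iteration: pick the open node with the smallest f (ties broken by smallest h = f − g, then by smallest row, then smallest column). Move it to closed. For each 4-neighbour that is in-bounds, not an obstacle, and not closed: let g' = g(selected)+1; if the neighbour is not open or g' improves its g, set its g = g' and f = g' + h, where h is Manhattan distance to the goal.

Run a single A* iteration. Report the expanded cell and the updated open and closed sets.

expanded=(2,4); open=[(1,2) g=3 f=8, (1,3) g=4 f=8, (1,4) g=5 f=8, (2,1) g=3 f=8, (2,5) g=5 f=6, (3,1) g=2 f=8, (3,4) g=5 f=8, (4,1) g=1 f=8, (4,3) g=1 f=6]; closed=[(2,2), (2,3), (2,4), (3,2), (4,2)]

step 1: expand (2,4) (f=6, h=2) → closed; open now [(1,2) g=3 f=8, (1,3) g=4 f=8, (1,4) g=5 f=8, (2,1) g=3 f=8, (2,5) g=5 f=6, (3,1) g=2 f=8, (3,4) g=5 f=8, (4,1) g=1 f=8, (4,3) g=1 f=6]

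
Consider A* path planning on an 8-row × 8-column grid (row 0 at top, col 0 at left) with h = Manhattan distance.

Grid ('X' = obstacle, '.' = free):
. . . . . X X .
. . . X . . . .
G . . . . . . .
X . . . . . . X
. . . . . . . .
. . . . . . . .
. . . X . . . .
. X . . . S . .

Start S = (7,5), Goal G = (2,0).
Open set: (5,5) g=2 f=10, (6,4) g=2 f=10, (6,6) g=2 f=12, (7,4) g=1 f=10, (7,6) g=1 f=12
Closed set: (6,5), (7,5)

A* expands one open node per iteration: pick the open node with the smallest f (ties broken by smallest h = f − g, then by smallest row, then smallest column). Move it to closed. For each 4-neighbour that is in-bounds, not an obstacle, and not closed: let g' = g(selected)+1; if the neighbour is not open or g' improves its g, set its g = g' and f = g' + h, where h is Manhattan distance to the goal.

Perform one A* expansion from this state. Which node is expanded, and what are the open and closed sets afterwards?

step 1: expand (5,5) (f=10, h=8) → closed; open now [(4,5) g=3 f=10, (5,4) g=3 f=10, (5,6) g=3 f=12, (6,4) g=2 f=10, (6,6) g=2 f=12, (7,4) g=1 f=10, (7,6) g=1 f=12]

expanded=(5,5); open=[(4,5) g=3 f=10, (5,4) g=3 f=10, (5,6) g=3 f=12, (6,4) g=2 f=10, (6,6) g=2 f=12, (7,4) g=1 f=10, (7,6) g=1 f=12]; closed=[(5,5), (6,5), (7,5)]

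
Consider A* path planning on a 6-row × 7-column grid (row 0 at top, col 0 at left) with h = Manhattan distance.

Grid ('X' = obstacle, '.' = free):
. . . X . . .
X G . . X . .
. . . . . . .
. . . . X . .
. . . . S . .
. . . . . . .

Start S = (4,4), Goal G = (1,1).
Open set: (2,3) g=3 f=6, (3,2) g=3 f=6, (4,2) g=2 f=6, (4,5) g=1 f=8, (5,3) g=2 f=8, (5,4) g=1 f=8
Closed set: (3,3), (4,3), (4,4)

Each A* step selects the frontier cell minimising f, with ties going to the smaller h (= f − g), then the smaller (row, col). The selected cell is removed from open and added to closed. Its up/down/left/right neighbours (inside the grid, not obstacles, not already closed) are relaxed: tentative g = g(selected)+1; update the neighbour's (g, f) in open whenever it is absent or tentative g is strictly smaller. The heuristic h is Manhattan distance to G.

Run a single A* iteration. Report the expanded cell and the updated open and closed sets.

step 1: expand (2,3) (f=6, h=3) → closed; open now [(1,3) g=4 f=6, (2,2) g=4 f=6, (2,4) g=4 f=8, (3,2) g=3 f=6, (4,2) g=2 f=6, (4,5) g=1 f=8, (5,3) g=2 f=8, (5,4) g=1 f=8]

expanded=(2,3); open=[(1,3) g=4 f=6, (2,2) g=4 f=6, (2,4) g=4 f=8, (3,2) g=3 f=6, (4,2) g=2 f=6, (4,5) g=1 f=8, (5,3) g=2 f=8, (5,4) g=1 f=8]; closed=[(2,3), (3,3), (4,3), (4,4)]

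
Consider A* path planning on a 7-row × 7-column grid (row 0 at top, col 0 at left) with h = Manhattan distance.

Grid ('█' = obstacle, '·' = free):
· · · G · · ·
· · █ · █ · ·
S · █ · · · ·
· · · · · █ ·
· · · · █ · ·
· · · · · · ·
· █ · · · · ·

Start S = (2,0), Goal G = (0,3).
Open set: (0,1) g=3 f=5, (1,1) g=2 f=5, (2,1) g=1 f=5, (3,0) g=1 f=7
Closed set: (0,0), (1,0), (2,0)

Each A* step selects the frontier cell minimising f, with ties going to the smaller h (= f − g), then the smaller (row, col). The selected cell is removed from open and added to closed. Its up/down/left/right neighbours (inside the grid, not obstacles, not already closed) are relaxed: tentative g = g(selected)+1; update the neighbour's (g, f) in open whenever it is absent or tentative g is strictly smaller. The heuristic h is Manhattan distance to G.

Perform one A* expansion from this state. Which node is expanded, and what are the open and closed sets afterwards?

expanded=(0,1); open=[(0,2) g=4 f=5, (1,1) g=2 f=5, (2,1) g=1 f=5, (3,0) g=1 f=7]; closed=[(0,0), (0,1), (1,0), (2,0)]

step 1: expand (0,1) (f=5, h=2) → closed; open now [(0,2) g=4 f=5, (1,1) g=2 f=5, (2,1) g=1 f=5, (3,0) g=1 f=7]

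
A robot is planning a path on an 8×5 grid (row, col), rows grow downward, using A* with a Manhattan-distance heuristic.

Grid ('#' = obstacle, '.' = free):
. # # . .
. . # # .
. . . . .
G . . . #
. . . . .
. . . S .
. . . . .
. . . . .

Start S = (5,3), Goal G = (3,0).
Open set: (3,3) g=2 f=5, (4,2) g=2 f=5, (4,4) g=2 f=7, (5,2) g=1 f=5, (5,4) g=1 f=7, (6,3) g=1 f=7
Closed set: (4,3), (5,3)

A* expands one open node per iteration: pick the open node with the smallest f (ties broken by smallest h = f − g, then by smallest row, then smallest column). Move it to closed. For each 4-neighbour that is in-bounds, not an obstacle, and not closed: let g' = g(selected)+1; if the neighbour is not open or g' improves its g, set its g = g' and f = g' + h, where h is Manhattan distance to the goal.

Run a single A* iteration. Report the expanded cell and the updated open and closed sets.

step 1: expand (3,3) (f=5, h=3) → closed; open now [(2,3) g=3 f=7, (3,2) g=3 f=5, (4,2) g=2 f=5, (4,4) g=2 f=7, (5,2) g=1 f=5, (5,4) g=1 f=7, (6,3) g=1 f=7]

expanded=(3,3); open=[(2,3) g=3 f=7, (3,2) g=3 f=5, (4,2) g=2 f=5, (4,4) g=2 f=7, (5,2) g=1 f=5, (5,4) g=1 f=7, (6,3) g=1 f=7]; closed=[(3,3), (4,3), (5,3)]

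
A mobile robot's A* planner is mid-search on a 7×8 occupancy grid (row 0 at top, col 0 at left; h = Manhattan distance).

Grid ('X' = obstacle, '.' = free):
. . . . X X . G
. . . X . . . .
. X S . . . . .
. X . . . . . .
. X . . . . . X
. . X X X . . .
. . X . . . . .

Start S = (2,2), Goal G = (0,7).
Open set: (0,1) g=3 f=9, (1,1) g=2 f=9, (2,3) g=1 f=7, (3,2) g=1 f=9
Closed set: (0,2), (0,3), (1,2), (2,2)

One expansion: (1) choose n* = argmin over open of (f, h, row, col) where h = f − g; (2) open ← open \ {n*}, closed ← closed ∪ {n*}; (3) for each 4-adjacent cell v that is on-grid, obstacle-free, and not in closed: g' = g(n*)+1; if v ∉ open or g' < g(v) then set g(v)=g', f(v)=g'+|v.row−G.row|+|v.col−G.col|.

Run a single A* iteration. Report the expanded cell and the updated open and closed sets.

expanded=(2,3); open=[(0,1) g=3 f=9, (1,1) g=2 f=9, (2,4) g=2 f=7, (3,2) g=1 f=9, (3,3) g=2 f=9]; closed=[(0,2), (0,3), (1,2), (2,2), (2,3)]

step 1: expand (2,3) (f=7, h=6) → closed; open now [(0,1) g=3 f=9, (1,1) g=2 f=9, (2,4) g=2 f=7, (3,2) g=1 f=9, (3,3) g=2 f=9]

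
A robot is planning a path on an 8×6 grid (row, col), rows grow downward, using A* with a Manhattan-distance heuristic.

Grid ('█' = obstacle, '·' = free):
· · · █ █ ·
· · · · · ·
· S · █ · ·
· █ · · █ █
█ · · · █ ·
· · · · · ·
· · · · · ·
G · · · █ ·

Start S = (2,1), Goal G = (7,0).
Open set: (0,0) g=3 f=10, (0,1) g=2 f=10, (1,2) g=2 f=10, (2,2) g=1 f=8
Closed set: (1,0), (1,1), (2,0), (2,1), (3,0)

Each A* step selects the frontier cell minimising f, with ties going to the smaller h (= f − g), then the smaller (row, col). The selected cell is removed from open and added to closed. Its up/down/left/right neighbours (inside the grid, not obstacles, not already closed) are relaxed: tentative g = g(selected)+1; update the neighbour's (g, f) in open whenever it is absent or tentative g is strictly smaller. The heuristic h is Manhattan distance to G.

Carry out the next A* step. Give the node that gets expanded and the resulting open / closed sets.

step 1: expand (2,2) (f=8, h=7) → closed; open now [(0,0) g=3 f=10, (0,1) g=2 f=10, (1,2) g=2 f=10, (3,2) g=2 f=8]

expanded=(2,2); open=[(0,0) g=3 f=10, (0,1) g=2 f=10, (1,2) g=2 f=10, (3,2) g=2 f=8]; closed=[(1,0), (1,1), (2,0), (2,1), (2,2), (3,0)]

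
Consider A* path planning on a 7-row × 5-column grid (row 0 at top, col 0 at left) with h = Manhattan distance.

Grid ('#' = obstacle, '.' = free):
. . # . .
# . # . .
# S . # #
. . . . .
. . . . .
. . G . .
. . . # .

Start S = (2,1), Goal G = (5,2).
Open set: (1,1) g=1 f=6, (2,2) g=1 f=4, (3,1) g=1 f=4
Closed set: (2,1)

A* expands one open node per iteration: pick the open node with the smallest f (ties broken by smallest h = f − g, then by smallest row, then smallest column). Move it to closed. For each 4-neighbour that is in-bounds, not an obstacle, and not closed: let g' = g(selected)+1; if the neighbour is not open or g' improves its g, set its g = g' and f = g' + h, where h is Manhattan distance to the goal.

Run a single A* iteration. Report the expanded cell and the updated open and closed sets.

expanded=(2,2); open=[(1,1) g=1 f=6, (3,1) g=1 f=4, (3,2) g=2 f=4]; closed=[(2,1), (2,2)]

step 1: expand (2,2) (f=4, h=3) → closed; open now [(1,1) g=1 f=6, (3,1) g=1 f=4, (3,2) g=2 f=4]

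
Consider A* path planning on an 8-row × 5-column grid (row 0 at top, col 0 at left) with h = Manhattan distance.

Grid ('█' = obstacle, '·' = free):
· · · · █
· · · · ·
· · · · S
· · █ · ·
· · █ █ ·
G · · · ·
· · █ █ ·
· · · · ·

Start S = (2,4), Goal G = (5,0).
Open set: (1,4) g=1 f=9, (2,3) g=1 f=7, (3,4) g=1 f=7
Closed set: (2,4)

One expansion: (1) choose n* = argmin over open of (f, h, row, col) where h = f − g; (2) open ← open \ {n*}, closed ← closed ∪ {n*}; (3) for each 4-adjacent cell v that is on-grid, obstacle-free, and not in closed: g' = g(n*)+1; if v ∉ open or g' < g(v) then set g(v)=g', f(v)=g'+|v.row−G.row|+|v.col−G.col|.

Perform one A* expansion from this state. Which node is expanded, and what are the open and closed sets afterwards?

step 1: expand (2,3) (f=7, h=6) → closed; open now [(1,3) g=2 f=9, (1,4) g=1 f=9, (2,2) g=2 f=7, (3,3) g=2 f=7, (3,4) g=1 f=7]

expanded=(2,3); open=[(1,3) g=2 f=9, (1,4) g=1 f=9, (2,2) g=2 f=7, (3,3) g=2 f=7, (3,4) g=1 f=7]; closed=[(2,3), (2,4)]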